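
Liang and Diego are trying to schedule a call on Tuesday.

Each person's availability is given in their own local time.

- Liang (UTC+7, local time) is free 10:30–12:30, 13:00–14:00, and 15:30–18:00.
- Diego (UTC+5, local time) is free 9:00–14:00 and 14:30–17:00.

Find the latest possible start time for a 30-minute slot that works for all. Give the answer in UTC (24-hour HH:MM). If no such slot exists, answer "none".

10:30

Liang → UTC: 03:30–05:30, 06:00–07:00, 08:30–11:00.
Diego → UTC: 04:00–09:00, 09:30–12:00.
Liang ∩ Diego: 04:00–05:30, 06:00–07:00, 08:30–09:00, 09:30–11:00.
Windows ≥ 30 min: 04:00–05:30, 06:00–07:00, 08:30–09:00, 09:30–11:00.
Latest start in the last window 09:30–11:00 is 11:00 − 30 min = 10:30.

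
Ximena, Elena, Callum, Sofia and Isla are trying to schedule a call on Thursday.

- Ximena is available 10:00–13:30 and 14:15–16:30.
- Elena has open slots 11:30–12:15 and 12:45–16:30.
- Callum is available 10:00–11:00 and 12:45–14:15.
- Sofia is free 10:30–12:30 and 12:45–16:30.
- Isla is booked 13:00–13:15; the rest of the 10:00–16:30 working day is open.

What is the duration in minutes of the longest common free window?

15 minutes

Isla free within 10:00–16:30: 10:00–13:00, 13:15–16:30.
Ximena ∩ Elena: 11:30–12:15, 12:45–13:30, 14:15–16:30.
Ximena ∩ Elena ∩ Callum: 12:45–13:30.
Ximena ∩ Elena ∩ Callum ∩ Sofia: 12:45–13:30.
Ximena ∩ Elena ∩ Callum ∩ Sofia ∩ Isla: 12:45–13:00, 13:15–13:30.
Common window lengths: 15, 15 min; longest is 15.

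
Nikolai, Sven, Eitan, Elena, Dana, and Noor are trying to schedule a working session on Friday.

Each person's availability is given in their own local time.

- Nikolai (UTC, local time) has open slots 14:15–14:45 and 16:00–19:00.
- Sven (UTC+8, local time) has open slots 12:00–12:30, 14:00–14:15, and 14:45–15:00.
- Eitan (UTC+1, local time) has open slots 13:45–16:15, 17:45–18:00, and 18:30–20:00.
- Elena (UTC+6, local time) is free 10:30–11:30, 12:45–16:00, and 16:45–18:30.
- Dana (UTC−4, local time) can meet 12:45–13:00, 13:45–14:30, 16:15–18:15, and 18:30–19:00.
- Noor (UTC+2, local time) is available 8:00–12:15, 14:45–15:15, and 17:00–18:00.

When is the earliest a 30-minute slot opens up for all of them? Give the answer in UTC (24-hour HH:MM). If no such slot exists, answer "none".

Nikolai → UTC: 14:15–14:45, 16:00–19:00.
Sven → UTC: 04:00–04:30, 06:00–06:15, 06:45–07:00.
Eitan → UTC: 12:45–15:15, 16:45–17:00, 17:30–19:00.
Elena → UTC: 04:30–05:30, 06:45–10:00, 10:45–12:30.
Dana → UTC: 16:45–17:00, 17:45–18:30, 20:15–22:15, 22:30–23:00.
Noor → UTC: 06:00–10:15, 12:45–13:15, 15:00–16:00.
Nikolai ∩ Sven: (none).
Nikolai ∩ Sven ∩ Eitan: (none).
Nikolai ∩ Sven ∩ Eitan ∩ Elena: (none).
Nikolai ∩ Sven ∩ Eitan ∩ Elena ∩ Dana: (none).
Nikolai ∩ Sven ∩ Eitan ∩ Elena ∩ Dana ∩ Noor: (none).
Windows ≥ 30 min: (none).

none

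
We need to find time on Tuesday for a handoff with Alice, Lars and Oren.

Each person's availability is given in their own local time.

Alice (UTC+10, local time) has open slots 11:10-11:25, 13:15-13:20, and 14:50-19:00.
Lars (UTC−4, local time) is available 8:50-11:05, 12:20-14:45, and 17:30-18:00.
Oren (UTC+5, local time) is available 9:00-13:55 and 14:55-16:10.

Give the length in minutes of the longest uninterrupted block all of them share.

0 minutes

Alice → UTC: 01:10–01:25, 03:15–03:20, 04:50–09:00.
Lars → UTC: 12:50–15:05, 16:20–18:45, 21:30–22:00.
Oren → UTC: 04:00–08:55, 09:55–11:10.
Alice ∩ Lars: (none).
Alice ∩ Lars ∩ Oren: (none).
No common window.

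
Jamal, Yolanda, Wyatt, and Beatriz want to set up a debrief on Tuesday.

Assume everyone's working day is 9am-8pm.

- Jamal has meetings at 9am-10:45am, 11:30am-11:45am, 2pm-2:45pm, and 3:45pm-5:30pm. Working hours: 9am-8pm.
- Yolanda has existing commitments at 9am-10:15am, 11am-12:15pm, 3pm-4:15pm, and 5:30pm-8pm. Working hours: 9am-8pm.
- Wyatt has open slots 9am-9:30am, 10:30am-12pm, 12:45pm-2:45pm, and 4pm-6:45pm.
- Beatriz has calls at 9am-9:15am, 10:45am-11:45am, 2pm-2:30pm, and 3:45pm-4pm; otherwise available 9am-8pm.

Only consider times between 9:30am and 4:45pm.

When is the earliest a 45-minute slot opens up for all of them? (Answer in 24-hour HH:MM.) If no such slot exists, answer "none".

12:45

Jamal free within 09:00–20:00: 10:45–11:30, 11:45–14:00, 14:45–15:45, 17:30–20:00.
Yolanda free within 09:00–20:00: 10:15–11:00, 12:15–15:00, 16:15–17:30.
Beatriz free within 09:00–20:00: 09:15–10:45, 11:45–14:00, 14:30–15:45, 16:00–20:00.
Jamal ∩ Yolanda: 10:45–11:00, 12:15–14:00, 14:45–15:00.
Jamal ∩ Yolanda ∩ Wyatt: 10:45–11:00, 12:45–14:00.
Jamal ∩ Yolanda ∩ Wyatt ∩ Beatriz: 12:45–14:00.
Restricted to 09:30–16:45: 12:45–14:00.
Windows ≥ 45 min: 12:45–14:00.
Earliest such window starts at 12:45.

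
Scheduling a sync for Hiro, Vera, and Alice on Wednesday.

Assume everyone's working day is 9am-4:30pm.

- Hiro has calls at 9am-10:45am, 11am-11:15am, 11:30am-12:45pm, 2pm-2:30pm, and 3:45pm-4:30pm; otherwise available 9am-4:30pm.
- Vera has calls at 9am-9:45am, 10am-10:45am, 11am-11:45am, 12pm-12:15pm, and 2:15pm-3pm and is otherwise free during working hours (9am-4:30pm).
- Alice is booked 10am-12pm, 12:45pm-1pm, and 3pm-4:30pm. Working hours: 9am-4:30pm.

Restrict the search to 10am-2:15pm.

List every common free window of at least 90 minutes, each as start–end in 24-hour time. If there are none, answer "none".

Hiro free within 09:00–16:30: 10:45–11:00, 11:15–11:30, 12:45–14:00, 14:30–15:45.
Vera free within 09:00–16:30: 09:45–10:00, 10:45–11:00, 11:45–12:00, 12:15–14:15, 15:00–16:30.
Alice free within 09:00–16:30: 09:00–10:00, 12:00–12:45, 13:00–15:00.
Hiro ∩ Vera: 10:45–11:00, 12:45–14:00, 15:00–15:45.
Hiro ∩ Vera ∩ Alice: 13:00–14:00.
Restricted to 10:00–14:15: 13:00–14:00.
Windows ≥ 90 min: (none).

none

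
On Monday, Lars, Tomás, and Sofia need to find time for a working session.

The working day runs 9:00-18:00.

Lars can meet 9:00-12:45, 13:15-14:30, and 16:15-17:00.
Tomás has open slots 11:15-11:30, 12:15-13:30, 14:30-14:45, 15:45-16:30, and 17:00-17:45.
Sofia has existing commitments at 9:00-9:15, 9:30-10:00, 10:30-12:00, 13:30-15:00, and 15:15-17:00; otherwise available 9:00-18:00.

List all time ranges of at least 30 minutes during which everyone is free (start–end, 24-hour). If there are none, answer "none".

Sofia free within 09:00–18:00: 09:15–09:30, 10:00–10:30, 12:00–13:30, 15:00–15:15, 17:00–18:00.
Lars ∩ Tomás: 11:15–11:30, 12:15–12:45, 13:15–13:30, 16:15–16:30.
Lars ∩ Tomás ∩ Sofia: 12:15–12:45, 13:15–13:30.
Windows ≥ 30 min: 12:15–12:45.

12:15–12:45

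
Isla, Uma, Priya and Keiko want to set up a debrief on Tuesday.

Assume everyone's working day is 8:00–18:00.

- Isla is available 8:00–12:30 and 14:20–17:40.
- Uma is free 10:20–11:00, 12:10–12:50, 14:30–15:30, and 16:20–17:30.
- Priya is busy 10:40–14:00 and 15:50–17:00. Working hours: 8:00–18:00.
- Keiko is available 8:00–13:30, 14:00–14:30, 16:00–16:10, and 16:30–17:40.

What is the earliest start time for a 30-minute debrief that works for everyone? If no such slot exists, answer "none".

17:00

Priya free within 08:00–18:00: 08:00–10:40, 14:00–15:50, 17:00–18:00.
Isla ∩ Uma: 10:20–11:00, 12:10–12:30, 14:30–15:30, 16:20–17:30.
Isla ∩ Uma ∩ Priya: 10:20–10:40, 14:30–15:30, 17:00–17:30.
Isla ∩ Uma ∩ Priya ∩ Keiko: 10:20–10:40, 17:00–17:30.
Windows ≥ 30 min: 17:00–17:30.
Earliest such window starts at 17:00.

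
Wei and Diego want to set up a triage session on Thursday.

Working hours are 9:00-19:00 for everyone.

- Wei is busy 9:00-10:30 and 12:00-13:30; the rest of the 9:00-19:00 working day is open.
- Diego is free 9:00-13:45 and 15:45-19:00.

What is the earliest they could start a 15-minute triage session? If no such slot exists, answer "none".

Wei free within 09:00–19:00: 10:30–12:00, 13:30–19:00.
Wei ∩ Diego: 10:30–12:00, 13:30–13:45, 15:45–19:00.
Windows ≥ 15 min: 10:30–12:00, 13:30–13:45, 15:45–19:00.
Earliest such window starts at 10:30.

10:30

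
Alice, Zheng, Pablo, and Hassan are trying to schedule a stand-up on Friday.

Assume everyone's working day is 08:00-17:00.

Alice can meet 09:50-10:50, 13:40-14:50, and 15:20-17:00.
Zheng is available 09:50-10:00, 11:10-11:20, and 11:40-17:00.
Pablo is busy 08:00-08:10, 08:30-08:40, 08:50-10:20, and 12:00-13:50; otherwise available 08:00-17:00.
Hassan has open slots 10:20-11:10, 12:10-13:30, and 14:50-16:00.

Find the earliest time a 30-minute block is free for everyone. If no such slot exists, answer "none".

Pablo free within 08:00–17:00: 08:10–08:30, 08:40–08:50, 10:20–12:00, 13:50–17:00.
Alice ∩ Zheng: 09:50–10:00, 13:40–14:50, 15:20–17:00.
Alice ∩ Zheng ∩ Pablo: 13:50–14:50, 15:20–17:00.
Alice ∩ Zheng ∩ Pablo ∩ Hassan: 15:20–16:00.
Windows ≥ 30 min: 15:20–16:00.
Earliest such window starts at 15:20.

15:20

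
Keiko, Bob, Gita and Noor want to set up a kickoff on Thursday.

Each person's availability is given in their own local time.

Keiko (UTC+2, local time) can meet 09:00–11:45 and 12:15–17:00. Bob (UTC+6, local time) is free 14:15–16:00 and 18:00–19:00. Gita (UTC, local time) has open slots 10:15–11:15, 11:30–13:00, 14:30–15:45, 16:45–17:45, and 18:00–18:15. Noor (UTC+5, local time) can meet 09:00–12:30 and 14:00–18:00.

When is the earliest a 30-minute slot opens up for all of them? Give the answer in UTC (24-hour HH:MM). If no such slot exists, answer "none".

Keiko → UTC: 07:00–09:45, 10:15–15:00.
Bob → UTC: 08:15–10:00, 12:00–13:00.
Gita → UTC: 10:15–11:15, 11:30–13:00, 14:30–15:45, 16:45–17:45, 18:00–18:15.
Noor → UTC: 04:00–07:30, 09:00–13:00.
Keiko ∩ Bob: 08:15–09:45, 12:00–13:00.
Keiko ∩ Bob ∩ Gita: 12:00–13:00.
Keiko ∩ Bob ∩ Gita ∩ Noor: 12:00–13:00.
Windows ≥ 30 min: 12:00–13:00.
Earliest such window starts at 12:00.

12:00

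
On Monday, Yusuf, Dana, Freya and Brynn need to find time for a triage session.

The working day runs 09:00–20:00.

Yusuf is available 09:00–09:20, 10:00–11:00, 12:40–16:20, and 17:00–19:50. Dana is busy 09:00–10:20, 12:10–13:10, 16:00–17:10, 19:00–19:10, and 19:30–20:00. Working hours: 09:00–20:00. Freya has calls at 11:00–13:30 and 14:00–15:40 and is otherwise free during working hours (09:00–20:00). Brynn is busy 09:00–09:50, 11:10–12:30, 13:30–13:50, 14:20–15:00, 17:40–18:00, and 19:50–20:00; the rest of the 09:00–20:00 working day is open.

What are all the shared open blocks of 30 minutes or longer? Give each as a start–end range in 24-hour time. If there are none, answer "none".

Dana free within 09:00–20:00: 10:20–12:10, 13:10–16:00, 17:10–19:00, 19:10–19:30.
Freya free within 09:00–20:00: 09:00–11:00, 13:30–14:00, 15:40–20:00.
Brynn free within 09:00–20:00: 09:50–11:10, 12:30–13:30, 13:50–14:20, 15:00–17:40, 18:00–19:50.
Yusuf ∩ Dana: 10:20–11:00, 13:10–16:00, 17:10–19:00, 19:10–19:30.
Yusuf ∩ Dana ∩ Freya: 10:20–11:00, 13:30–14:00, 15:40–16:00, 17:10–19:00, 19:10–19:30.
Yusuf ∩ Dana ∩ Freya ∩ Brynn: 10:20–11:00, 13:50–14:00, 15:40–16:00, 17:10–17:40, 18:00–19:00, 19:10–19:30.
Windows ≥ 30 min: 10:20–11:00, 17:10–17:40, 18:00–19:00.

10:20–11:00, 17:10–17:40, 18:00–19:00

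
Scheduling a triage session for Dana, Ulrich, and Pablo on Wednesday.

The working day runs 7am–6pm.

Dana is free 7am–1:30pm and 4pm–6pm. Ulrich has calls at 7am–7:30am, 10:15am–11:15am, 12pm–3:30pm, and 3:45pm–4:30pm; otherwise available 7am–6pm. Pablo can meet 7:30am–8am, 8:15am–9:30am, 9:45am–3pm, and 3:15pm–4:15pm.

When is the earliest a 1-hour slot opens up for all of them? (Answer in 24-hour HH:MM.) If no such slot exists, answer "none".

Ulrich free within 07:00–18:00: 07:30–10:15, 11:15–12:00, 15:30–15:45, 16:30–18:00.
Dana ∩ Ulrich: 07:30–10:15, 11:15–12:00, 16:30–18:00.
Dana ∩ Ulrich ∩ Pablo: 07:30–08:00, 08:15–09:30, 09:45–10:15, 11:15–12:00.
Windows ≥ 60 min: 08:15–09:30.
Earliest such window starts at 08:15.

08:15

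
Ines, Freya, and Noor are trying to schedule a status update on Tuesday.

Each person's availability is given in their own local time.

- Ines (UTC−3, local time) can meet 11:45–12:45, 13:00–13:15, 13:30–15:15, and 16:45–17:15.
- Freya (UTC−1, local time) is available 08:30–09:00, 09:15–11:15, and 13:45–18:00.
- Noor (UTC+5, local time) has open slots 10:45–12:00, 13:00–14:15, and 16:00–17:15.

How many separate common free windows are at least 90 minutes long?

Ines → UTC: 14:45–15:45, 16:00–16:15, 16:30–18:15, 19:45–20:15.
Freya → UTC: 09:30–10:00, 10:15–12:15, 14:45–19:00.
Noor → UTC: 05:45–07:00, 08:00–09:15, 11:00–12:15.
Ines ∩ Freya: 14:45–15:45, 16:00–16:15, 16:30–18:15.
Ines ∩ Freya ∩ Noor: (none).
Windows ≥ 90 min: (none).
That's 0 windows.

0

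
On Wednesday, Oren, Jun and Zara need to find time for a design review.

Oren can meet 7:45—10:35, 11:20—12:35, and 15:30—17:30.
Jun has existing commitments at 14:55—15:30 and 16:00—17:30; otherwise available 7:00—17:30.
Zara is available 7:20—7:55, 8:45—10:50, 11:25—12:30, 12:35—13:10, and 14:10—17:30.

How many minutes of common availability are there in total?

215 minutes

Jun free within 07:00–17:30: 07:00–14:55, 15:30–16:00.
Oren ∩ Jun: 07:45–10:35, 11:20–12:35, 15:30–16:00.
Oren ∩ Jun ∩ Zara: 07:45–07:55, 08:45–10:35, 11:25–12:30, 15:30–16:00.
Total common minutes: 10 + 110 + 65 + 30 = 215.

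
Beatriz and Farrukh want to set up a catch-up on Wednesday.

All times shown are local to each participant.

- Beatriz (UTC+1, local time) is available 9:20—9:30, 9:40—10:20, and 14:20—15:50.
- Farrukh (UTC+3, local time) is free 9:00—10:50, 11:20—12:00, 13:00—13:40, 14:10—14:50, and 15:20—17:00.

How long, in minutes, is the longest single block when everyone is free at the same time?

Beatriz → UTC: 08:20–08:30, 08:40–09:20, 13:20–14:50.
Farrukh → UTC: 06:00–07:50, 08:20–09:00, 10:00–10:40, 11:10–11:50, 12:20–14:00.
Beatriz ∩ Farrukh: 08:20–08:30, 08:40–09:00, 13:20–14:00.
Common window lengths: 10, 20, 40 min; longest is 40.

40 minutes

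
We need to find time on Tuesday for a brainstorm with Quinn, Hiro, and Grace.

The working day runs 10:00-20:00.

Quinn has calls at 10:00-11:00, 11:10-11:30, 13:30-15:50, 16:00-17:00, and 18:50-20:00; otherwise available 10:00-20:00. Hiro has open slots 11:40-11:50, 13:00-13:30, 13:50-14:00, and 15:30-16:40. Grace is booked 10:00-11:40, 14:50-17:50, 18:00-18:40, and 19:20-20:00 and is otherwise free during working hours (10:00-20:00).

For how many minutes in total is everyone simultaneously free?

Quinn free within 10:00–20:00: 11:00–11:10, 11:30–13:30, 15:50–16:00, 17:00–18:50.
Grace free within 10:00–20:00: 11:40–14:50, 17:50–18:00, 18:40–19:20.
Quinn ∩ Hiro: 11:40–11:50, 13:00–13:30, 15:50–16:00.
Quinn ∩ Hiro ∩ Grace: 11:40–11:50, 13:00–13:30.
Total common minutes: 10 + 30 = 40.

40 minutes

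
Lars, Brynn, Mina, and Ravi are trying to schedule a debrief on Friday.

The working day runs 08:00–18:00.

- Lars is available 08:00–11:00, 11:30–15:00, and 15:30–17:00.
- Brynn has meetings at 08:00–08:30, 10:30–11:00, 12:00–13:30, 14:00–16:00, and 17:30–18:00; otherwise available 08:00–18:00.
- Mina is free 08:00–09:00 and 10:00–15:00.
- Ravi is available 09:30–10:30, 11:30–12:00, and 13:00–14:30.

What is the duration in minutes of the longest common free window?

30 minutes

Brynn free within 08:00–18:00: 08:30–10:30, 11:00–12:00, 13:30–14:00, 16:00–17:30.
Lars ∩ Brynn: 08:30–10:30, 11:30–12:00, 13:30–14:00, 16:00–17:00.
Lars ∩ Brynn ∩ Mina: 08:30–09:00, 10:00–10:30, 11:30–12:00, 13:30–14:00.
Lars ∩ Brynn ∩ Mina ∩ Ravi: 10:00–10:30, 11:30–12:00, 13:30–14:00.
Common window lengths: 30, 30, 30 min; longest is 30.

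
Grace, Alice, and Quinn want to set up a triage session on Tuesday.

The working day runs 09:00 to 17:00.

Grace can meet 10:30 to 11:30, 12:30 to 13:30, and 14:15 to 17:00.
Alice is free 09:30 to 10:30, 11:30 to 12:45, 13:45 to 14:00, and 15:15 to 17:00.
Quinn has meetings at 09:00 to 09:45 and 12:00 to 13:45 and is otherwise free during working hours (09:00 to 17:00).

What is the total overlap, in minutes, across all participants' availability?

Quinn free within 09:00–17:00: 09:45–12:00, 13:45–17:00.
Grace ∩ Alice: 12:30–12:45, 15:15–17:00.
Grace ∩ Alice ∩ Quinn: 15:15–17:00.
Total common minutes: 105.

105 minutes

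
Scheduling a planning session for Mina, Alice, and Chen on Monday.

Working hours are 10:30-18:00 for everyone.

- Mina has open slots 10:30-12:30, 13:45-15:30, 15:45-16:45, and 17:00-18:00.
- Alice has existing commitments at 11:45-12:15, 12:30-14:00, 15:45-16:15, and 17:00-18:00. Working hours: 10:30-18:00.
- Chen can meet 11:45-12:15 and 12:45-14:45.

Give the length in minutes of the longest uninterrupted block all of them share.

45 minutes

Alice free within 10:30–18:00: 10:30–11:45, 12:15–12:30, 14:00–15:45, 16:15–17:00.
Mina ∩ Alice: 10:30–11:45, 12:15–12:30, 14:00–15:30, 16:15–16:45.
Mina ∩ Alice ∩ Chen: 14:00–14:45.
Single common window of 45 minutes.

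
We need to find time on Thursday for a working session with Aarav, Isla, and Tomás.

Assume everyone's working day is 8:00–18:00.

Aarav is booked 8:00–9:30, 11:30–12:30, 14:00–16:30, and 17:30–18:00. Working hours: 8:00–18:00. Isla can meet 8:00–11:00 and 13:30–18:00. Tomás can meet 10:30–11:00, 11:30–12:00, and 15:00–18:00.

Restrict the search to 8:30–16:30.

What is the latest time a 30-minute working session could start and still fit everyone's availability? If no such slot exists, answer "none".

Aarav free within 08:00–18:00: 09:30–11:30, 12:30–14:00, 16:30–17:30.
Aarav ∩ Isla: 09:30–11:00, 13:30–14:00, 16:30–17:30.
Aarav ∩ Isla ∩ Tomás: 10:30–11:00, 16:30–17:30.
Restricted to 08:30–16:30: 10:30–11:00.
Windows ≥ 30 min: 10:30–11:00.
Latest start in the last window 10:30–11:00 is 11:00 − 30 min = 10:30.

10:30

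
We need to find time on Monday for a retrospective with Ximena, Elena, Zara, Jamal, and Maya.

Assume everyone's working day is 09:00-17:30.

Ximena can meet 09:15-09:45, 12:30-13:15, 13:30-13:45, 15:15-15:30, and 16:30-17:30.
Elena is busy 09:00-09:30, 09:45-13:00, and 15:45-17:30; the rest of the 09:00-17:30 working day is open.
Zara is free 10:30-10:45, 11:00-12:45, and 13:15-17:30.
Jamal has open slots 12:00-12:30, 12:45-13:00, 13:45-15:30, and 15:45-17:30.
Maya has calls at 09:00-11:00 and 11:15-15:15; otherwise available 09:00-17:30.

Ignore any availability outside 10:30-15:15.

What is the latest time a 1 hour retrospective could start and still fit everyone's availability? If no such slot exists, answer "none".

none

Elena free within 09:00–17:30: 09:30–09:45, 13:00–15:45.
Maya free within 09:00–17:30: 11:00–11:15, 15:15–17:30.
Ximena ∩ Elena: 09:30–09:45, 13:00–13:15, 13:30–13:45, 15:15–15:30.
Ximena ∩ Elena ∩ Zara: 13:30–13:45, 15:15–15:30.
Ximena ∩ Elena ∩ Zara ∩ Jamal: 15:15–15:30.
Ximena ∩ Elena ∩ Zara ∩ Jamal ∩ Maya: 15:15–15:30.
Restricted to 10:30–15:15: (none).
Windows ≥ 60 min: (none).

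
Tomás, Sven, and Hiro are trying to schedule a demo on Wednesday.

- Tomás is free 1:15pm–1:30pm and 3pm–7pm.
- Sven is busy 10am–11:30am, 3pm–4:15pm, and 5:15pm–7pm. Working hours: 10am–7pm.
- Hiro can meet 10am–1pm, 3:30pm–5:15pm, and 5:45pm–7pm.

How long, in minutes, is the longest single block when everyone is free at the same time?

60 minutes

Sven free within 10:00–19:00: 11:30–15:00, 16:15–17:15.
Tomás ∩ Sven: 13:15–13:30, 16:15–17:15.
Tomás ∩ Sven ∩ Hiro: 16:15–17:15.
Single common window of 60 minutes.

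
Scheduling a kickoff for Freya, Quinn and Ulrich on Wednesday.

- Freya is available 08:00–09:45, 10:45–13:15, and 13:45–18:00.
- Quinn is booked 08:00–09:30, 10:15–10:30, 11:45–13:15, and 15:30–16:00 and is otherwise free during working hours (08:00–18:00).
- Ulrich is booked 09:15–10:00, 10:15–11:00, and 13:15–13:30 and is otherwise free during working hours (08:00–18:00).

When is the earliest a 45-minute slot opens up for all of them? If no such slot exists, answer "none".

11:00

Quinn free within 08:00–18:00: 09:30–10:15, 10:30–11:45, 13:15–15:30, 16:00–18:00.
Ulrich free within 08:00–18:00: 08:00–09:15, 10:00–10:15, 11:00–13:15, 13:30–18:00.
Freya ∩ Quinn: 09:30–09:45, 10:45–11:45, 13:45–15:30, 16:00–18:00.
Freya ∩ Quinn ∩ Ulrich: 11:00–11:45, 13:45–15:30, 16:00–18:00.
Windows ≥ 45 min: 11:00–11:45, 13:45–15:30, 16:00–18:00.
Earliest such window starts at 11:00.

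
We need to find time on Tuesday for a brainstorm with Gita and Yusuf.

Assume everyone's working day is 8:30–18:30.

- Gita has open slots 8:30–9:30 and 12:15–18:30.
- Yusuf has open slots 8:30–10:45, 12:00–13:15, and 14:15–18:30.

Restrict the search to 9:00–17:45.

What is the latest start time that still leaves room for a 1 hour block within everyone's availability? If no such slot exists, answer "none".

16:45

Gita ∩ Yusuf: 08:30–09:30, 12:15–13:15, 14:15–18:30.
Restricted to 09:00–17:45: 09:00–09:30, 12:15–13:15, 14:15–17:45.
Windows ≥ 60 min: 12:15–13:15, 14:15–17:45.
Latest start in the last window 14:15–17:45 is 17:45 − 60 min = 16:45.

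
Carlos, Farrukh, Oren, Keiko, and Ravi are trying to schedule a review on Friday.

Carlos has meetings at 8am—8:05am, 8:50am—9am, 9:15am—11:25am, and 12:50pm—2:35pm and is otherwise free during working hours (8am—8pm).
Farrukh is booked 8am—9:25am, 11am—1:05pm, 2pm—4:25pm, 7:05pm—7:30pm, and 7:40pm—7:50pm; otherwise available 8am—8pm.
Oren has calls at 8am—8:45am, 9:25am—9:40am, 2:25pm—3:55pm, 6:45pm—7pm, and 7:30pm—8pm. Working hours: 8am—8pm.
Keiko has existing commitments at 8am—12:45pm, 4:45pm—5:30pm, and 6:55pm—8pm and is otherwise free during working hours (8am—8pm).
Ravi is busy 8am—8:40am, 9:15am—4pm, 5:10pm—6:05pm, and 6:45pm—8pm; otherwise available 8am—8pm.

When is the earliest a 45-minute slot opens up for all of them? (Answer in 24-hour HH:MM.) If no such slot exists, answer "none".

none

Carlos free within 08:00–20:00: 08:05–08:50, 09:00–09:15, 11:25–12:50, 14:35–20:00.
Farrukh free within 08:00–20:00: 09:25–11:00, 13:05–14:00, 16:25–19:05, 19:30–19:40, 19:50–20:00.
Oren free within 08:00–20:00: 08:45–09:25, 09:40–14:25, 15:55–18:45, 19:00–19:30.
Keiko free within 08:00–20:00: 12:45–16:45, 17:30–18:55.
Ravi free within 08:00–20:00: 08:40–09:15, 16:00–17:10, 18:05–18:45.
Carlos ∩ Farrukh: 16:25–19:05, 19:30–19:40, 19:50–20:00.
Carlos ∩ Farrukh ∩ Oren: 16:25–18:45, 19:00–19:05.
Carlos ∩ Farrukh ∩ Oren ∩ Keiko: 16:25–16:45, 17:30–18:45.
Carlos ∩ Farrukh ∩ Oren ∩ Keiko ∩ Ravi: 16:25–16:45, 18:05–18:45.
Windows ≥ 45 min: (none).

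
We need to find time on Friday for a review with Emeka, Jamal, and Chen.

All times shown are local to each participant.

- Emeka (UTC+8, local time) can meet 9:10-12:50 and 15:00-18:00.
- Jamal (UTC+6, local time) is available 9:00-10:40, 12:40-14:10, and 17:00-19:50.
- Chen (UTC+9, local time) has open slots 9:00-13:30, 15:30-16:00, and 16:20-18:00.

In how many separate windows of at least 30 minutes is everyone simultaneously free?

2

Emeka → UTC: 01:10–04:50, 07:00–10:00.
Jamal → UTC: 03:00–04:40, 06:40–08:10, 11:00–13:50.
Chen → UTC: 00:00–04:30, 06:30–07:00, 07:20–09:00.
Emeka ∩ Jamal: 03:00–04:40, 07:00–08:10.
Emeka ∩ Jamal ∩ Chen: 03:00–04:30, 07:20–08:10.
Windows ≥ 30 min: 03:00–04:30, 07:20–08:10.
That's 2 windows.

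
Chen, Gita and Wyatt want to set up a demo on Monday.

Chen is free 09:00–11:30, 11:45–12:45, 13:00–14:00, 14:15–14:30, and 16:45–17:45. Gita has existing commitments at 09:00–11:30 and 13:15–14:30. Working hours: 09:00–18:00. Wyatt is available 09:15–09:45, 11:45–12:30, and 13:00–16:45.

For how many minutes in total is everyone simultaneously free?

Gita free within 09:00–18:00: 11:30–13:15, 14:30–18:00.
Chen ∩ Gita: 11:45–12:45, 13:00–13:15, 16:45–17:45.
Chen ∩ Gita ∩ Wyatt: 11:45–12:30, 13:00–13:15.
Total common minutes: 45 + 15 = 60.

60 minutes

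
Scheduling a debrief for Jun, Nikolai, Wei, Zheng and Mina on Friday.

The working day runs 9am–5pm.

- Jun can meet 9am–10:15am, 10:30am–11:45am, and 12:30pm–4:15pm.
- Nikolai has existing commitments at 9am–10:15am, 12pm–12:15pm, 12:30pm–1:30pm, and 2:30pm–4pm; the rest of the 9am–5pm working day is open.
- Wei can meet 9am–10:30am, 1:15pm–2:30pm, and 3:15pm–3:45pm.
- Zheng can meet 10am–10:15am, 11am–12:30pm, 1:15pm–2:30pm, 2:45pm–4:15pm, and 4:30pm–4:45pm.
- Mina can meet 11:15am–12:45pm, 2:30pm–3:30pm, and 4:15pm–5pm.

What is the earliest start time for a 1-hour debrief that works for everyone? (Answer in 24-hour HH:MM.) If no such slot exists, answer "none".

Nikolai free within 09:00–17:00: 10:15–12:00, 12:15–12:30, 13:30–14:30, 16:00–17:00.
Jun ∩ Nikolai: 10:30–11:45, 13:30–14:30, 16:00–16:15.
Jun ∩ Nikolai ∩ Wei: 13:30–14:30.
Jun ∩ Nikolai ∩ Wei ∩ Zheng: 13:30–14:30.
Jun ∩ Nikolai ∩ Wei ∩ Zheng ∩ Mina: (none).
Windows ≥ 60 min: (none).

none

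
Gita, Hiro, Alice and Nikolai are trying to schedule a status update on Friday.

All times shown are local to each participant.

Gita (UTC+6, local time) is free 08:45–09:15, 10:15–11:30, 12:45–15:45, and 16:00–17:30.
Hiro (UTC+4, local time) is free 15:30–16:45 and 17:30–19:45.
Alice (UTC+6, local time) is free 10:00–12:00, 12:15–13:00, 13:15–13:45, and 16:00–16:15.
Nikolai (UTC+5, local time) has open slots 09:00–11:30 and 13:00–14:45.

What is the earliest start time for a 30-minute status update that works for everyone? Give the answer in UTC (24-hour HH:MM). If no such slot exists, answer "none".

Gita → UTC: 02:45–03:15, 04:15–05:30, 06:45–09:45, 10:00–11:30.
Hiro → UTC: 11:30–12:45, 13:30–15:45.
Alice → UTC: 04:00–06:00, 06:15–07:00, 07:15–07:45, 10:00–10:15.
Nikolai → UTC: 04:00–06:30, 08:00–09:45.
Gita ∩ Hiro: (none).
Gita ∩ Hiro ∩ Alice: (none).
Gita ∩ Hiro ∩ Alice ∩ Nikolai: (none).
Windows ≥ 30 min: (none).

none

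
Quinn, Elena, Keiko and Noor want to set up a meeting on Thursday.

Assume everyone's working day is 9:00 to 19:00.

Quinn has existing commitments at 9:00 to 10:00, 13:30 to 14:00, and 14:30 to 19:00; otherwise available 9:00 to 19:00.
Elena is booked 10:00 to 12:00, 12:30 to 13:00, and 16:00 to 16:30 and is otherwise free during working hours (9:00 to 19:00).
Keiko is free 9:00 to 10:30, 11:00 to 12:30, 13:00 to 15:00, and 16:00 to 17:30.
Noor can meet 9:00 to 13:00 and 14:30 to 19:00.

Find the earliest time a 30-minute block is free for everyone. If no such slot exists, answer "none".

Quinn free within 09:00–19:00: 10:00–13:30, 14:00–14:30.
Elena free within 09:00–19:00: 09:00–10:00, 12:00–12:30, 13:00–16:00, 16:30–19:00.
Quinn ∩ Elena: 12:00–12:30, 13:00–13:30, 14:00–14:30.
Quinn ∩ Elena ∩ Keiko: 12:00–12:30, 13:00–13:30, 14:00–14:30.
Quinn ∩ Elena ∩ Keiko ∩ Noor: 12:00–12:30.
Windows ≥ 30 min: 12:00–12:30.
Earliest such window starts at 12:00.

12:00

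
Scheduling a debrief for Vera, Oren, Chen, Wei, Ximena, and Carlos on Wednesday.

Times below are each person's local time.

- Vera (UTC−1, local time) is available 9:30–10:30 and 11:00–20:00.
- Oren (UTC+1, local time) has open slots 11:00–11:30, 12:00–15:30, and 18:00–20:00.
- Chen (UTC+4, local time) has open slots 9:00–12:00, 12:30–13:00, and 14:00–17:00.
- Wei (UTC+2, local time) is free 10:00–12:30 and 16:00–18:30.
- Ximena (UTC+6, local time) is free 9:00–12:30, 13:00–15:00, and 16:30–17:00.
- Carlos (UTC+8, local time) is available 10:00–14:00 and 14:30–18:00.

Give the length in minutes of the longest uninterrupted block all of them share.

0 minutes

Vera → UTC: 10:30–11:30, 12:00–21:00.
Oren → UTC: 10:00–10:30, 11:00–14:30, 17:00–19:00.
Chen → UTC: 05:00–08:00, 08:30–09:00, 10:00–13:00.
Wei → UTC: 08:00–10:30, 14:00–16:30.
Ximena → UTC: 03:00–06:30, 07:00–09:00, 10:30–11:00.
Carlos → UTC: 02:00–06:00, 06:30–10:00.
Vera ∩ Oren: 11:00–11:30, 12:00–14:30, 17:00–19:00.
Vera ∩ Oren ∩ Chen: 11:00–11:30, 12:00–13:00.
Vera ∩ Oren ∩ Chen ∩ Wei: (none).
Vera ∩ Oren ∩ Chen ∩ Wei ∩ Ximena: (none).
Vera ∩ Oren ∩ Chen ∩ Wei ∩ Ximena ∩ Carlos: (none).
No common window.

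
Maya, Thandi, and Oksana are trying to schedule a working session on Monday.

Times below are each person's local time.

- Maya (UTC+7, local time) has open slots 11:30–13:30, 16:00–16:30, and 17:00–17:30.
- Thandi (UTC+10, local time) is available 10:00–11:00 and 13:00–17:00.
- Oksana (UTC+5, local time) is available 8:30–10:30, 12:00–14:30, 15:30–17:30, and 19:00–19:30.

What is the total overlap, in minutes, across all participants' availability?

Maya → UTC: 04:30–06:30, 09:00–09:30, 10:00–10:30.
Thandi → UTC: 00:00–01:00, 03:00–07:00.
Oksana → UTC: 03:30–05:30, 07:00–09:30, 10:30–12:30, 14:00–14:30.
Maya ∩ Thandi: 04:30–06:30.
Maya ∩ Thandi ∩ Oksana: 04:30–05:30.
Total common minutes: 60.

60 minutes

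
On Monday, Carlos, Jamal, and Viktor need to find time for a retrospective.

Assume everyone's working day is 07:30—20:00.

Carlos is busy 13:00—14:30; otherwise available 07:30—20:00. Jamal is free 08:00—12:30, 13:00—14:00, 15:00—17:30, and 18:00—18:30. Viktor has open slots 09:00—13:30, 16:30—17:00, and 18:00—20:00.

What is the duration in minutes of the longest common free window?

Carlos free within 07:30–20:00: 07:30–13:00, 14:30–20:00.
Carlos ∩ Jamal: 08:00–12:30, 15:00–17:30, 18:00–18:30.
Carlos ∩ Jamal ∩ Viktor: 09:00–12:30, 16:30–17:00, 18:00–18:30.
Common window lengths: 210, 30, 30 min; longest is 210.

210 minutes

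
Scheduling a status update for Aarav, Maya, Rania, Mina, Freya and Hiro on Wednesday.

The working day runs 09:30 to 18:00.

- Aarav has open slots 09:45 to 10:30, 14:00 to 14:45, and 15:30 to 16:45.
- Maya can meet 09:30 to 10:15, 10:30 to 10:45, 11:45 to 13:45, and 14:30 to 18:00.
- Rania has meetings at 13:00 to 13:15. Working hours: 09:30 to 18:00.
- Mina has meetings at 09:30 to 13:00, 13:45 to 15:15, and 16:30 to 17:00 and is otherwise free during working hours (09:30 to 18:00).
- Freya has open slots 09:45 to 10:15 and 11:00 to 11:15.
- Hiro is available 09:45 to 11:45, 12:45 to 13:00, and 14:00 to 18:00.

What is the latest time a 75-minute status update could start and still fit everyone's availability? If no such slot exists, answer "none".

none

Rania free within 09:30–18:00: 09:30–13:00, 13:15–18:00.
Mina free within 09:30–18:00: 13:00–13:45, 15:15–16:30, 17:00–18:00.
Aarav ∩ Maya: 09:45–10:15, 14:30–14:45, 15:30–16:45.
Aarav ∩ Maya ∩ Rania: 09:45–10:15, 14:30–14:45, 15:30–16:45.
Aarav ∩ Maya ∩ Rania ∩ Mina: 15:30–16:30.
Aarav ∩ Maya ∩ Rania ∩ Mina ∩ Freya: (none).
Aarav ∩ Maya ∩ Rania ∩ Mina ∩ Freya ∩ Hiro: (none).
Windows ≥ 75 min: (none).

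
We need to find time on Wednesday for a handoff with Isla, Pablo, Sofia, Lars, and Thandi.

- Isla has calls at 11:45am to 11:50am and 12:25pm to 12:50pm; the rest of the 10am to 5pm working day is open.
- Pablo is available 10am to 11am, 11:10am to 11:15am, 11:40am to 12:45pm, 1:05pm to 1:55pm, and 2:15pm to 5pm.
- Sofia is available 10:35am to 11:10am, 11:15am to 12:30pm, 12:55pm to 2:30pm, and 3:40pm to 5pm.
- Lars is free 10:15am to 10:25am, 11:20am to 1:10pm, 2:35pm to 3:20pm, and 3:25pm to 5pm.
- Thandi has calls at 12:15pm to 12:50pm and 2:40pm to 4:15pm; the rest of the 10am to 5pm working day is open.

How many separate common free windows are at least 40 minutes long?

1

Isla free within 10:00–17:00: 10:00–11:45, 11:50–12:25, 12:50–17:00.
Thandi free within 10:00–17:00: 10:00–12:15, 12:50–14:40, 16:15–17:00.
Isla ∩ Pablo: 10:00–11:00, 11:10–11:15, 11:40–11:45, 11:50–12:25, 13:05–13:55, 14:15–17:00.
Isla ∩ Pablo ∩ Sofia: 10:35–11:00, 11:40–11:45, 11:50–12:25, 13:05–13:55, 14:15–14:30, 15:40–17:00.
Isla ∩ Pablo ∩ Sofia ∩ Lars: 11:40–11:45, 11:50–12:25, 13:05–13:10, 15:40–17:00.
Isla ∩ Pablo ∩ Sofia ∩ Lars ∩ Thandi: 11:40–11:45, 11:50–12:15, 13:05–13:10, 16:15–17:00.
Windows ≥ 40 min: 16:15–17:00.
That's 1 window.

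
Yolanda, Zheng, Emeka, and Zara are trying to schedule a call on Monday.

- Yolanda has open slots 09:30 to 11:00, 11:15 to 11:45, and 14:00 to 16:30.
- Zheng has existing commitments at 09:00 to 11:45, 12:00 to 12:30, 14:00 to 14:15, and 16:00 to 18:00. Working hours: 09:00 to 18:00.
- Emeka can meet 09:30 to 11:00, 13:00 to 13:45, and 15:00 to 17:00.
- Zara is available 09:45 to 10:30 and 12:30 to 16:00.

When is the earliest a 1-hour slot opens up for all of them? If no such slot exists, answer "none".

Zheng free within 09:00–18:00: 11:45–12:00, 12:30–14:00, 14:15–16:00.
Yolanda ∩ Zheng: 14:15–16:00.
Yolanda ∩ Zheng ∩ Emeka: 15:00–16:00.
Yolanda ∩ Zheng ∩ Emeka ∩ Zara: 15:00–16:00.
Windows ≥ 60 min: 15:00–16:00.
Earliest such window starts at 15:00.

15:00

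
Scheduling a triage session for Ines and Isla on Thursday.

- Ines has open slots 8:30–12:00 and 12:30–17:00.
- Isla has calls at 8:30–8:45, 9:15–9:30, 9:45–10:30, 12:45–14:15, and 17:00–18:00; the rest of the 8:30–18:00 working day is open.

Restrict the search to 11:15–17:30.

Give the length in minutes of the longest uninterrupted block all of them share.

165 minutes

Isla free within 08:30–18:00: 08:45–09:15, 09:30–09:45, 10:30–12:45, 14:15–17:00.
Ines ∩ Isla: 08:45–09:15, 09:30–09:45, 10:30–12:00, 12:30–12:45, 14:15–17:00.
Restricted to 11:15–17:30: 11:15–12:00, 12:30–12:45, 14:15–17:00.
Common window lengths: 45, 15, 165 min; longest is 165.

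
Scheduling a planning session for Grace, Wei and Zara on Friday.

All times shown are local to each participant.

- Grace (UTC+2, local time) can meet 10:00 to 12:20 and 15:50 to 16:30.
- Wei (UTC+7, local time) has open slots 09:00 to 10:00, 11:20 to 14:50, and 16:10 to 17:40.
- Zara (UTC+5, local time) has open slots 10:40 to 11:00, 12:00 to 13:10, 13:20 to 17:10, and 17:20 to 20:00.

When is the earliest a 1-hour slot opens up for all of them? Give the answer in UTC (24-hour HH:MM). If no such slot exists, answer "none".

09:10

Grace → UTC: 08:00–10:20, 13:50–14:30.
Wei → UTC: 02:00–03:00, 04:20–07:50, 09:10–10:40.
Zara → UTC: 05:40–06:00, 07:00–08:10, 08:20–12:10, 12:20–15:00.
Grace ∩ Wei: 09:10–10:20.
Grace ∩ Wei ∩ Zara: 09:10–10:20.
Windows ≥ 60 min: 09:10–10:20.
Earliest such window starts at 09:10.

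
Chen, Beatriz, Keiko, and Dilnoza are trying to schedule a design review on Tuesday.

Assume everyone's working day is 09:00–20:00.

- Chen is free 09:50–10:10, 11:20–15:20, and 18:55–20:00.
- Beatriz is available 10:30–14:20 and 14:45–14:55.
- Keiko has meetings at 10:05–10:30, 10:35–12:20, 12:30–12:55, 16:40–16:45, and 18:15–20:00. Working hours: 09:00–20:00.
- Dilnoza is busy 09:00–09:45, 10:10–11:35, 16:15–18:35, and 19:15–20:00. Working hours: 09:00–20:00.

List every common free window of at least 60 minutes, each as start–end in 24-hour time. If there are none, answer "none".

Keiko free within 09:00–20:00: 09:00–10:05, 10:30–10:35, 12:20–12:30, 12:55–16:40, 16:45–18:15.
Dilnoza free within 09:00–20:00: 09:45–10:10, 11:35–16:15, 18:35–19:15.
Chen ∩ Beatriz: 11:20–14:20, 14:45–14:55.
Chen ∩ Beatriz ∩ Keiko: 12:20–12:30, 12:55–14:20, 14:45–14:55.
Chen ∩ Beatriz ∩ Keiko ∩ Dilnoza: 12:20–12:30, 12:55–14:20, 14:45–14:55.
Windows ≥ 60 min: 12:55–14:20.

12:55–14:20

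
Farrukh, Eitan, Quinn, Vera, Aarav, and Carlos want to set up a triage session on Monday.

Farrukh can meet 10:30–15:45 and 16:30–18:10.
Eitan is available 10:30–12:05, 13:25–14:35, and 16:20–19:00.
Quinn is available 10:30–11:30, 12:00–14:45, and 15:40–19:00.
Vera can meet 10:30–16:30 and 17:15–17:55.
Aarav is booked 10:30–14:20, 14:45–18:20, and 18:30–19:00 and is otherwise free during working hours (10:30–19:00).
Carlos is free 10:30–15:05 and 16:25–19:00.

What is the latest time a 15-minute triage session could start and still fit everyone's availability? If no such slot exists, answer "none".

14:20

Aarav free within 10:30–19:00: 14:20–14:45, 18:20–18:30.
Farrukh ∩ Eitan: 10:30–12:05, 13:25–14:35, 16:30–18:10.
Farrukh ∩ Eitan ∩ Quinn: 10:30–11:30, 12:00–12:05, 13:25–14:35, 16:30–18:10.
Farrukh ∩ Eitan ∩ Quinn ∩ Vera: 10:30–11:30, 12:00–12:05, 13:25–14:35, 17:15–17:55.
Farrukh ∩ Eitan ∩ Quinn ∩ Vera ∩ Aarav: 14:20–14:35.
Farrukh ∩ Eitan ∩ Quinn ∩ Vera ∩ Aarav ∩ Carlos: 14:20–14:35.
Windows ≥ 15 min: 14:20–14:35.
Latest start in the last window 14:20–14:35 is 14:35 − 15 min = 14:20.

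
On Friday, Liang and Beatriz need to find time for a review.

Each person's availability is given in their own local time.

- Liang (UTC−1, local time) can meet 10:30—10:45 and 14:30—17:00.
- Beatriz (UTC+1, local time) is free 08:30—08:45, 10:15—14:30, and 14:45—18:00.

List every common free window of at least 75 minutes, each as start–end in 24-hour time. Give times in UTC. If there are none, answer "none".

Liang → UTC: 11:30–11:45, 15:30–18:00.
Beatriz → UTC: 07:30–07:45, 09:15–13:30, 13:45–17:00.
Liang ∩ Beatriz: 11:30–11:45, 15:30–17:00.
Windows ≥ 75 min: 15:30–17:00.

15:30–17:00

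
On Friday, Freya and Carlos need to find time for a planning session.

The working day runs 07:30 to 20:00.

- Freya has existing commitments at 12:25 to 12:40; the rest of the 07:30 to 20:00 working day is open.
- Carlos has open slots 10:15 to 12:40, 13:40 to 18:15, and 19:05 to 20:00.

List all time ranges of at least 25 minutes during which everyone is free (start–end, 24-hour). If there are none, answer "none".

Freya free within 07:30–20:00: 07:30–12:25, 12:40–20:00.
Freya ∩ Carlos: 10:15–12:25, 13:40–18:15, 19:05–20:00.
Windows ≥ 25 min: 10:15–12:25, 13:40–18:15, 19:05–20:00.

10:15–12:25, 13:40–18:15, 19:05–20:00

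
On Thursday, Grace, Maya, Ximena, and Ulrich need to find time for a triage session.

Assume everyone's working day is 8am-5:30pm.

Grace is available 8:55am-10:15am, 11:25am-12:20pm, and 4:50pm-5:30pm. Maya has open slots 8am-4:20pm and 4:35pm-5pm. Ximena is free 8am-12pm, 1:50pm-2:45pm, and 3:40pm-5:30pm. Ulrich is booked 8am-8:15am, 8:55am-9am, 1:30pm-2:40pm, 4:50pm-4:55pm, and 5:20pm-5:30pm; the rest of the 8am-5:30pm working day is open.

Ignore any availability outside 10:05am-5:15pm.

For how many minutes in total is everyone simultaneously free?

Ulrich free within 08:00–17:30: 08:15–08:55, 09:00–13:30, 14:40–16:50, 16:55–17:20.
Grace ∩ Maya: 08:55–10:15, 11:25–12:20, 16:50–17:00.
Grace ∩ Maya ∩ Ximena: 08:55–10:15, 11:25–12:00, 16:50–17:00.
Grace ∩ Maya ∩ Ximena ∩ Ulrich: 09:00–10:15, 11:25–12:00, 16:55–17:00.
Restricted to 10:05–17:15: 10:05–10:15, 11:25–12:00, 16:55–17:00.
Total common minutes: 10 + 35 + 5 = 50.

50 minutes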